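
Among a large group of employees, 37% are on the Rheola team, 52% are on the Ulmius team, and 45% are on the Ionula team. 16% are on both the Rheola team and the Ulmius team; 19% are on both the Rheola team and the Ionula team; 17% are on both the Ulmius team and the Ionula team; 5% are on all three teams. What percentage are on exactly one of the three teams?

45%

By inclusion–exclusion (exactly-one form):
P(exactly one) = 37 + 52 + 45 − 2·16 − 2·19 − 2·17 + 3·5 = 45%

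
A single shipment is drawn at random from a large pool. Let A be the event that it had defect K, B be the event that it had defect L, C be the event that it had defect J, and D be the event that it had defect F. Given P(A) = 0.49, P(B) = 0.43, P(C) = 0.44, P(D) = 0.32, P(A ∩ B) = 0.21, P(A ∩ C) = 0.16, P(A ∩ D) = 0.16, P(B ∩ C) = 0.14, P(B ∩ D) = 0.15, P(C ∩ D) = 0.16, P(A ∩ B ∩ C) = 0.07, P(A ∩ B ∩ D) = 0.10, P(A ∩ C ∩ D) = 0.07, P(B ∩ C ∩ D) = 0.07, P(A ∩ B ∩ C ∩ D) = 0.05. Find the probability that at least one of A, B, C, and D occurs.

0.96

Inclusion–exclusion gives
P(A ∪ B ∪ C ∪ D) = 0.49 + 0.43 + 0.44 + 0.32 − 0.21 − 0.16 − 0.16 − 0.14 − 0.15 − 0.16 + 0.07 + 0.10 + 0.07 + 0.07 − 0.05 = 0.96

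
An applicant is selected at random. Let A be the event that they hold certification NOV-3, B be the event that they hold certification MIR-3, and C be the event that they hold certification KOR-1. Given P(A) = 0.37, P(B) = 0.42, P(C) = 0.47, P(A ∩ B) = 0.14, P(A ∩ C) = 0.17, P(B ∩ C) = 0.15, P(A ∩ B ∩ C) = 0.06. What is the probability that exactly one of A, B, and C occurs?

0.52

P(exactly one) = 0.37 + 0.42 + 0.47 − 2·0.14 − 2·0.17 − 2·0.15 + 3·0.06 = 0.52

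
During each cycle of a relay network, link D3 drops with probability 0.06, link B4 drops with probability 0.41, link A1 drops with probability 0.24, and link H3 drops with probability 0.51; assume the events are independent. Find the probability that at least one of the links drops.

0.79346696

Independence gives P(none) = ∏(1 − pᵢ).
P(none) = (1 − 0.06) × (1 − 0.41) × (1 − 0.24) × (1 − 0.51) = 0.94 × 0.59 × 0.76 × 0.49 = 0.20653304
P(at least one) = 1 − 0.20653304 = 0.79346696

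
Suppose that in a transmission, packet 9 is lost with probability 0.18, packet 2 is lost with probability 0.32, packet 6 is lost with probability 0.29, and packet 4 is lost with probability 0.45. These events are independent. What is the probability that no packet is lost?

P(none) = (1 − 0.18) × (1 − 0.32) × (1 − 0.29) × (1 − 0.45) = 0.82 × 0.68 × 0.71 × 0.55 = 0.2177428

0.2177428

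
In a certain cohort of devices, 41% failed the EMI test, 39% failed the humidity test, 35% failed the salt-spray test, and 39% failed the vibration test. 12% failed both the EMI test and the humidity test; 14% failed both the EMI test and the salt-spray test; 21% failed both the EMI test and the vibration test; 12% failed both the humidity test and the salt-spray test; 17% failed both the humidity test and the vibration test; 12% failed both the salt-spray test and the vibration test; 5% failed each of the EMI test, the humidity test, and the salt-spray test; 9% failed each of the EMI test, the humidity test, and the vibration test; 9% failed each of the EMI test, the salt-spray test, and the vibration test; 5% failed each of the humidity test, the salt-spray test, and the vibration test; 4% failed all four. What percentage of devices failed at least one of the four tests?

90%

P(union) = 41 + 39 + 35 + 39 − 12 − 14 − 21 − 12 − 17 − 12 + 5 + 9 + 9 + 5 − 4 = 90%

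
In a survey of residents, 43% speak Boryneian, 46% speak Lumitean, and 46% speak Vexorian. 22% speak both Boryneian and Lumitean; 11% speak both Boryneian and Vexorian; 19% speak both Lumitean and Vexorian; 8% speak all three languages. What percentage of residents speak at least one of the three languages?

91%

Using inclusion–exclusion:
P(≥1) = 43 + 46 + 46 − 22 − 11 − 19 + 8 = 91%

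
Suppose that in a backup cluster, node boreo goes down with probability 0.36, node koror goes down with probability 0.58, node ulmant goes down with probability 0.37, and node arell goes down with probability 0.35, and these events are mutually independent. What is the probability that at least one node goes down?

0.8899264

Independence gives P(none) = ∏(1 − pᵢ).
P(none) = (1 − 0.36) × (1 − 0.58) × (1 − 0.37) × (1 − 0.35) = 0.64 × 0.42 × 0.63 × 0.65 = 0.1100736
P(at least one) = 1 − 0.1100736 = 0.8899264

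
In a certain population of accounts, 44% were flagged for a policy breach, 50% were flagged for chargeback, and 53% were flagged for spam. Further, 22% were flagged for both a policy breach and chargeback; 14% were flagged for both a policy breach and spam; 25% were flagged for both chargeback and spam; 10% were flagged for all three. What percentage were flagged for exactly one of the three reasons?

55%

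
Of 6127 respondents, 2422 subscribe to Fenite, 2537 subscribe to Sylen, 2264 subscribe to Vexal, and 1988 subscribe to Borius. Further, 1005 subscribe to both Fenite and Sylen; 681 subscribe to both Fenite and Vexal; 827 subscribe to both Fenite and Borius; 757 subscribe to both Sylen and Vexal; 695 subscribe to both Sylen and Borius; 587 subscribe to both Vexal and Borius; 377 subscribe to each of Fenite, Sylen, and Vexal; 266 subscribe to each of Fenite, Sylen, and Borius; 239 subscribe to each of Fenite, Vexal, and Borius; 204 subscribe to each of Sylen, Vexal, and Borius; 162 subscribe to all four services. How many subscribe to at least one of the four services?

N(≥1) = 2422 + 2537 + 2264 + 1988 − 1005 − 681 − 827 − 757 − 695 − 587 + 377 + 266 + 239 + 204 − 162 = 5583

5583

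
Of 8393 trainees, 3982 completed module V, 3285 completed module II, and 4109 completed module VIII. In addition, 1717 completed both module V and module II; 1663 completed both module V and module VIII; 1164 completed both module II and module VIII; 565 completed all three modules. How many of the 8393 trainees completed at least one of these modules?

7397

N(≥1) = 3982 + 3285 + 4109 − 1717 − 1663 − 1164 + 565 = 7397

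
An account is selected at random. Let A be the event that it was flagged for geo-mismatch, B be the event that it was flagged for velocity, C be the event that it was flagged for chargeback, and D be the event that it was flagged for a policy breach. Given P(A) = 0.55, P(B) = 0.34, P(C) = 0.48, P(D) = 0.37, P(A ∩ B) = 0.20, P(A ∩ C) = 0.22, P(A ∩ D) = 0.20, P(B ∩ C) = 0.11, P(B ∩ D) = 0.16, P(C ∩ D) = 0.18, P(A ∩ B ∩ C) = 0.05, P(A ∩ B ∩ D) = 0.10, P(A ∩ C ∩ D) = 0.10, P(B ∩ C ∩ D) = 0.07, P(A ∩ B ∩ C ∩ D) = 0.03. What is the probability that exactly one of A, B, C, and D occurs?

0.44

P(exactly one) = 0.55 + 0.34 + 0.48 + 0.37 − 2·0.20 − 2·0.22 − 2·0.20 − 2·0.11 − 2·0.16 − 2·0.18 + 3·0.05 + 3·0.10 + 3·0.10 + 3·0.07 − 4·0.03 = 0.44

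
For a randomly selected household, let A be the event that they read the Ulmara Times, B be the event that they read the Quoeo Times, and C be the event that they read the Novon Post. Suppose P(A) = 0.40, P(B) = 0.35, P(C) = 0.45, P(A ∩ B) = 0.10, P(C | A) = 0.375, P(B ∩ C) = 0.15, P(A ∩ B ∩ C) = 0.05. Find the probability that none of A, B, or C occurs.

P(A ∩ C) = P(A)·P(C|A) = 0.40 × 0.375 = 0.15
P(A ∪ B ∪ C) = 0.40 + 0.35 + 0.45 − 0.10 − 0.15 − 0.15 + 0.05 = 0.85
P(none) = 1 − 0.85 = 0.15

0.15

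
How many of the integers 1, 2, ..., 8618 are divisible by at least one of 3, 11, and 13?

3796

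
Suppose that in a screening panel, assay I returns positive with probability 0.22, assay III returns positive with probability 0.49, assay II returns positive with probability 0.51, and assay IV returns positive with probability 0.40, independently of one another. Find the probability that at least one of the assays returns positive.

0.8830468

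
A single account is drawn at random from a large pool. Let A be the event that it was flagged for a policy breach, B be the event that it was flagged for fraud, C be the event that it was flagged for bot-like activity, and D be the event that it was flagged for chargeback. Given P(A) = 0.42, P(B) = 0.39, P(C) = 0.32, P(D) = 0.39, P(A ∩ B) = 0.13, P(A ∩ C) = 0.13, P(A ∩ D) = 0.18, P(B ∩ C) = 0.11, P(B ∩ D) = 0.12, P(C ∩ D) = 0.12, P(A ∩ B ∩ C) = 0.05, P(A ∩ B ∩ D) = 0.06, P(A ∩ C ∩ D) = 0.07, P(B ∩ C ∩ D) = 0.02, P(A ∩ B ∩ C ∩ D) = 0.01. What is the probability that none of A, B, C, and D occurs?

0.08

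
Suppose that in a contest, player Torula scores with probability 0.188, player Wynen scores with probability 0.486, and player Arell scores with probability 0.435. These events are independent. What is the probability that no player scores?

0.23581292

Independence gives P(none) = ∏(1 − pᵢ).
P(none) = (1 − 0.188) × (1 − 0.486) × (1 − 0.435) = 0.812 × 0.514 × 0.565 = 0.23581292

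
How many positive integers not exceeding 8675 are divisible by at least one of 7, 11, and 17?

1239 + 788 + 510 − 112 − 72 − 46 + 6 = 2313

2313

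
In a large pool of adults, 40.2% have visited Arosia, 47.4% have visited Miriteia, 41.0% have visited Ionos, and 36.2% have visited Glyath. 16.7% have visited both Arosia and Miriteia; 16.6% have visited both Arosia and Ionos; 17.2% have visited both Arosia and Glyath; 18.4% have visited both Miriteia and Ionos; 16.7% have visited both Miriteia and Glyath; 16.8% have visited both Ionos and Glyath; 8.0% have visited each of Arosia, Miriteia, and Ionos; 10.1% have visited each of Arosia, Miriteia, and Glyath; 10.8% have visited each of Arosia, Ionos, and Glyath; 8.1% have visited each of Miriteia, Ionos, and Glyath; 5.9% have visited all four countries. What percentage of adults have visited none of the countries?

6.5%

P(at least one) = 40.2 + 47.4 + 41.0 + 36.2 − 16.7 − 16.6 − 17.2 − 18.4 − 16.7 − 16.8 + 8.0 + 10.1 + 10.8 + 8.1 − 5.9 = 93.5%
P(none) = 100% − 93.5% = 6.5%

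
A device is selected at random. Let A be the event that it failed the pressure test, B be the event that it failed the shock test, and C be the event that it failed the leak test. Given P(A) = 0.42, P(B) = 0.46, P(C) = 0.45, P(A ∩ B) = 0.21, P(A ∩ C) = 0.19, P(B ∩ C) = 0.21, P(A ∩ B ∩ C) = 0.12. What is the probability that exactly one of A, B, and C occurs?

P(exactly one) = 0.42 + 0.46 + 0.45 − 2·0.21 − 2·0.19 − 2·0.21 + 3·0.12 = 0.47

0.47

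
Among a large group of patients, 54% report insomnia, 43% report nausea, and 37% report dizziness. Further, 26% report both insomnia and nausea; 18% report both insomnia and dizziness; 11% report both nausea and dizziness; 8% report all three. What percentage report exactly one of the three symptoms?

P(exactly one) = 54 + 43 + 37 − 2·26 − 2·18 − 2·11 + 3·8 = 48%

48%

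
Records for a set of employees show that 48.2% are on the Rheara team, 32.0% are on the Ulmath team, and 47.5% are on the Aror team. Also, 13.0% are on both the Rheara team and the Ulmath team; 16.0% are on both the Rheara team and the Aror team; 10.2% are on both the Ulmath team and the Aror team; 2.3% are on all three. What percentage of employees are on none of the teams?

Using inclusion–exclusion:
P(at least one) = 48.2 + 32.0 + 47.5 − 13.0 − 16.0 − 10.2 + 2.3 = 90.8%
P(none) = 100% − 90.8% = 9.2%

9.2%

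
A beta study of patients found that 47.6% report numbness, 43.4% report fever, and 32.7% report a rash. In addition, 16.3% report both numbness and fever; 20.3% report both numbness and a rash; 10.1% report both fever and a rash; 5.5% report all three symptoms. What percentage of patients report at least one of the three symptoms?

By inclusion–exclusion:
P(≥1) = 47.6 + 43.4 + 32.7 − 16.3 − 20.3 − 10.1 + 5.5 = 82.5%

82.5%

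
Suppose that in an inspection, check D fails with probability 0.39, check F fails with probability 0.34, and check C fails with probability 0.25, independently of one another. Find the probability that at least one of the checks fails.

0.69805

Independence gives P(none) = ∏(1 − pᵢ).
P(none) = (1 − 0.39) × (1 − 0.34) × (1 − 0.25) = 0.61 × 0.66 × 0.75 = 0.30195
P(at least one) = 1 − 0.30195 = 0.69805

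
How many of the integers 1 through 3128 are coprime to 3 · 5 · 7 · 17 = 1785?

1346

Inclusion–exclusion gives
⌊3128/3⌋ + ⌊3128/5⌋ + ⌊3128/7⌋ + ⌊3128/17⌋ − ⌊3128/15⌋ − ⌊3128/21⌋ − ⌊3128/51⌋ − ⌊3128/35⌋ − ⌊3128/85⌋ − ⌊3128/119⌋ + ⌊3128/105⌋ + ⌊3128/255⌋ + ⌊3128/357⌋ + ⌊3128/595⌋ − ⌊3128/1785⌋ = 1042 + 625 + 446 + 184 − 208 − 148 − 61 − 89 − 36 − 26 + 29 + 12 + 8 + 5 − 1 = 1782
3128 − 1782 = 1346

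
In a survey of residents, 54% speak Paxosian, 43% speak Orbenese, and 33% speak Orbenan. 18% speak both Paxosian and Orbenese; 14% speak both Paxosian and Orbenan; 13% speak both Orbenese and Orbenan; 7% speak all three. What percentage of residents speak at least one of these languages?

92%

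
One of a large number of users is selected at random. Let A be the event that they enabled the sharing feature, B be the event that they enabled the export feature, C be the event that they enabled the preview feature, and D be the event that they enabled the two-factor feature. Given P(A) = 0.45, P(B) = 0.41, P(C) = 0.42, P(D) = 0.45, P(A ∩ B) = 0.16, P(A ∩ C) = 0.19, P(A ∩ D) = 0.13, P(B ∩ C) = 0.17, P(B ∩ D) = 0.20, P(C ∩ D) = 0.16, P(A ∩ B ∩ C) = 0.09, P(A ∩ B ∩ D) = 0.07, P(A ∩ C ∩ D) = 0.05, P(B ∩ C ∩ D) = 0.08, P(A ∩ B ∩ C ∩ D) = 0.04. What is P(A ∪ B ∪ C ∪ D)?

Inclusion–exclusion gives
P(A ∪ B ∪ C ∪ D) = 0.45 + 0.41 + 0.42 + 0.45 − 0.16 − 0.19 − 0.13 − 0.17 − 0.20 − 0.16 + 0.09 + 0.07 + 0.05 + 0.08 − 0.04 = 0.97

0.97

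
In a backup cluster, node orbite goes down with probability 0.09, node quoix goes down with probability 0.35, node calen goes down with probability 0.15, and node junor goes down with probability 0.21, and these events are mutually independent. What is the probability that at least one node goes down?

0.60280775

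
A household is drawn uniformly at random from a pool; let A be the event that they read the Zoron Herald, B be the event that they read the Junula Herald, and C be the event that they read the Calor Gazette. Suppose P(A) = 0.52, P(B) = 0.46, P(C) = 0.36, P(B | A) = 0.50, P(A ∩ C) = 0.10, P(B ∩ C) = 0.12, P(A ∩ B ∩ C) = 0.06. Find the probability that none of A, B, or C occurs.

P(A ∩ B) = P(A)·P(B|A) = 0.52 × 0.50 = 0.26
P(A ∪ B ∪ C) = 0.52 + 0.46 + 0.36 − 0.26 − 0.10 − 0.12 + 0.06 = 0.92
P(none) = 1 − 0.92 = 0.08

0.08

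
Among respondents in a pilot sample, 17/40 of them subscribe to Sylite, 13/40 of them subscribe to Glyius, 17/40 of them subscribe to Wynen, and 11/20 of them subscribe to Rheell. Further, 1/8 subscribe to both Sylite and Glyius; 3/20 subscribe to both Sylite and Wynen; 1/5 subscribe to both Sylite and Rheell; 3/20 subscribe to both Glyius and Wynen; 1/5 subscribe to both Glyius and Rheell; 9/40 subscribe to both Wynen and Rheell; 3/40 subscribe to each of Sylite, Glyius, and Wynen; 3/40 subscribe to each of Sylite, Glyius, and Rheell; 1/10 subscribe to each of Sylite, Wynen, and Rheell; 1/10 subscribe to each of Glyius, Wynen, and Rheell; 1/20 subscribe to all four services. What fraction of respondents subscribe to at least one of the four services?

By inclusion–exclusion:
P(at least one) = 17/40 + 13/40 + 17/40 + 11/20 − 1/8 − 3/20 − 1/5 − 3/20 − 1/5 − 9/40 + 3/40 + 3/40 + 1/10 + 1/10 − 1/20 = 39/40

39/40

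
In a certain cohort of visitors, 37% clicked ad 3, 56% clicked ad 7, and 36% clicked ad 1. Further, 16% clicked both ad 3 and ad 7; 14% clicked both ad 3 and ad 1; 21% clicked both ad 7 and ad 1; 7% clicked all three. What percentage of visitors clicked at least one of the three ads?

P(union) = 37 + 56 + 36 − 16 − 14 − 21 + 7 = 85%

85%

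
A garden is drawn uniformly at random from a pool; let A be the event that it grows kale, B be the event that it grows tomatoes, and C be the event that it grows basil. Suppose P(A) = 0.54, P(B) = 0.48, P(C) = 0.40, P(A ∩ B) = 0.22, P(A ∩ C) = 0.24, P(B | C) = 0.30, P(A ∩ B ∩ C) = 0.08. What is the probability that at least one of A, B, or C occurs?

0.92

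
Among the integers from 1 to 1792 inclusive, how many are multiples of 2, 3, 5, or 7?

Using inclusion–exclusion:
896 + 597 + 358 + 256 − 298 − 179 − 128 − 119 − 85 − 51 + 59 + 42 + 25 + 17 − 8 = 1382

1382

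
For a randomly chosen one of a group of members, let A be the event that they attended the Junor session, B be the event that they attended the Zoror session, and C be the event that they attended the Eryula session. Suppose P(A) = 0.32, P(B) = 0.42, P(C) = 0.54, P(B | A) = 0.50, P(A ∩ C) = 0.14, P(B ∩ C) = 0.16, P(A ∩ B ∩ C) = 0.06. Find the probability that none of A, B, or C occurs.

P(A ∩ B) = P(A)·P(B|A) = 0.32 × 0.50 = 0.16
P(A ∪ B ∪ C) = 0.32 + 0.42 + 0.54 − 0.16 − 0.14 − 0.16 + 0.06 = 0.88
P(none) = 1 − 0.88 = 0.12

0.12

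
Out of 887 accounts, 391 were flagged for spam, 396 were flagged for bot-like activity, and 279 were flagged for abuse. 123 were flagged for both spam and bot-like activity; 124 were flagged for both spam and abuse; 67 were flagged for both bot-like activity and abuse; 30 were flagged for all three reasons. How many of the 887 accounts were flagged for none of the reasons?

|union| = 391 + 396 + 279 − 123 − 124 − 67 + 30 = 782
None: 887 − 782 = 105

105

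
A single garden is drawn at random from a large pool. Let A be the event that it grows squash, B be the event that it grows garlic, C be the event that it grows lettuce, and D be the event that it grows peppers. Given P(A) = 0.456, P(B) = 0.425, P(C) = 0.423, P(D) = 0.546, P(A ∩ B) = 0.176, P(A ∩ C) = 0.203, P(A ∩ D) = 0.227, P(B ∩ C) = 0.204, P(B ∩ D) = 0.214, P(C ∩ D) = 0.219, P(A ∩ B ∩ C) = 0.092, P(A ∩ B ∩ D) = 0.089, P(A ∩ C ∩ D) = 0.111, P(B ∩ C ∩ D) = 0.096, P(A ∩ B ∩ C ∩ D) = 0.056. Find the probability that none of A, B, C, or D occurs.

0.061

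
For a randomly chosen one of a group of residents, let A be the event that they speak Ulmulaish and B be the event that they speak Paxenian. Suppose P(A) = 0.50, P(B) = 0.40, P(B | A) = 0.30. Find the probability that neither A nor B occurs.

P(A ∩ B) = P(A)·P(B|A) = 0.50 × 0.30 = 0.15
Inclusion–exclusion gives
P(A ∪ B) = 0.50 + 0.40 − 0.15 = 0.75
P(none) = 1 − 0.75 = 0.25

0.25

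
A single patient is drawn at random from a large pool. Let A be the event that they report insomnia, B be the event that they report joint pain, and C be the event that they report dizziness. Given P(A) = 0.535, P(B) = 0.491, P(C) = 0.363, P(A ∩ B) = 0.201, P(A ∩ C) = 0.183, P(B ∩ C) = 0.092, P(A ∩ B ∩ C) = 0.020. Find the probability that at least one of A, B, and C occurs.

By inclusion-exclusion,
P(A ∪ B ∪ C) = 0.535 + 0.491 + 0.363 − 0.201 − 0.183 − 0.092 + 0.020 = 0.933

0.933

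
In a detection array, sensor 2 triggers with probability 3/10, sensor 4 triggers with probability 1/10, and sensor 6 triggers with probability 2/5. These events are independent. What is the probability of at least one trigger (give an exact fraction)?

311/500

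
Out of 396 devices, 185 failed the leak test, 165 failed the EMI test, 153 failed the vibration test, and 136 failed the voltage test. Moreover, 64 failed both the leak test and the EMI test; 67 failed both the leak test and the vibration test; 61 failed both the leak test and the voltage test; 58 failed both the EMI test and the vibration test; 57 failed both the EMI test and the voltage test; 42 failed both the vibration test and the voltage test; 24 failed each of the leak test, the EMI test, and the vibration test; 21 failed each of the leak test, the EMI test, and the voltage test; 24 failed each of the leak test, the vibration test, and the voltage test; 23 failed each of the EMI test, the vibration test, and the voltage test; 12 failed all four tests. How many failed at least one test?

370

Inclusion–exclusion gives
|at least one| = 185 + 165 + 153 + 136 − 64 − 67 − 61 − 58 − 57 − 42 + 24 + 21 + 24 + 23 − 12 = 370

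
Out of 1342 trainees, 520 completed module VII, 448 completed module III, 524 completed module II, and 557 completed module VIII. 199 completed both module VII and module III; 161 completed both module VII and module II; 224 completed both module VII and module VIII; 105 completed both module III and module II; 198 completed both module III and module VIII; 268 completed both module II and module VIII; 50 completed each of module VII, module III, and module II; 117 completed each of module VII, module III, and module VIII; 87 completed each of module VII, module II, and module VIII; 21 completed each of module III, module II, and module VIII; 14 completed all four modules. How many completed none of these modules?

By inclusion-exclusion,
|at least one| = 520 + 448 + 524 + 557 − 199 − 161 − 224 − 105 − 198 − 268 + 50 + 117 + 87 + 21 − 14 = 1155
None: 1342 − 1155 = 187

187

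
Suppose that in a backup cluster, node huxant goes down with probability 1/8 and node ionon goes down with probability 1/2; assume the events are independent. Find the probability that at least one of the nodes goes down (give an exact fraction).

9/16

Independence gives P(none) = ∏(1 − pᵢ).
P(none) = (1 − 1/8) × (1 − 1/2) = 7/8 × 1/2 = 7/16
P(at least one) = 1 − 7/16 = 9/16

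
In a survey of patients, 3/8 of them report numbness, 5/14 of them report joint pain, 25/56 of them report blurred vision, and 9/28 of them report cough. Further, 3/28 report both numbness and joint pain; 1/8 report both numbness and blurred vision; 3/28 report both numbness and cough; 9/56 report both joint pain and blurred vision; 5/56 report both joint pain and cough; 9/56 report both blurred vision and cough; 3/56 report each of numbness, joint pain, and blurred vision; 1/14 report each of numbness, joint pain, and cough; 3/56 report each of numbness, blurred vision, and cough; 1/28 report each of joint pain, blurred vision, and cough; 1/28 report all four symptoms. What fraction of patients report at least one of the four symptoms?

13/14

Inclusion–exclusion gives
P(union) = 3/8 + 5/14 + 25/56 + 9/28 − 3/28 − 1/8 − 3/28 − 9/56 − 5/56 − 9/56 + 3/56 + 1/14 + 3/56 + 1/28 − 1/28 = 13/14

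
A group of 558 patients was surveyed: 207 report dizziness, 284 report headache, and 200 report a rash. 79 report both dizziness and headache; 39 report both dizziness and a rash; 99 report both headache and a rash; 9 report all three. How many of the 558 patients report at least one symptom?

483

By inclusion–exclusion:
|at least one| = 207 + 284 + 200 − 79 − 39 − 99 + 9 = 483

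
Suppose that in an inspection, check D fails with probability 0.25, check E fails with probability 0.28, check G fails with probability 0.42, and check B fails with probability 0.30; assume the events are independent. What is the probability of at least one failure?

P(none) = (1 − 0.25) × (1 − 0.28) × (1 − 0.42) × (1 − 0.30) = 0.75 × 0.72 × 0.58 × 0.70 = 0.21924
P(at least one) = 1 − 0.21924 = 0.78076

0.78076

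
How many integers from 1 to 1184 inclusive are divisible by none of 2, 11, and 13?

496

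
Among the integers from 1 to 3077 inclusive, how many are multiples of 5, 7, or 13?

1129

Using inclusion–exclusion:
floor(3077/5) + floor(3077/7) + floor(3077/13) − floor(3077/35) − floor(3077/65) − floor(3077/91) + floor(3077/455) = 615 + 439 + 236 − 87 − 47 − 33 + 6 = 1129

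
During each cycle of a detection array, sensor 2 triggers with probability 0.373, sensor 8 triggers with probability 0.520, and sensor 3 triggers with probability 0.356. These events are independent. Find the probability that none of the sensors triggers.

0.19381824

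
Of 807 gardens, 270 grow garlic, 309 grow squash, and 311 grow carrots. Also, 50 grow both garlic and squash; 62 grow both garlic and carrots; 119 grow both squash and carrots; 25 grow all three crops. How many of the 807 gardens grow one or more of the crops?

684

|union| = 270 + 309 + 311 − 50 − 62 − 119 + 25 = 684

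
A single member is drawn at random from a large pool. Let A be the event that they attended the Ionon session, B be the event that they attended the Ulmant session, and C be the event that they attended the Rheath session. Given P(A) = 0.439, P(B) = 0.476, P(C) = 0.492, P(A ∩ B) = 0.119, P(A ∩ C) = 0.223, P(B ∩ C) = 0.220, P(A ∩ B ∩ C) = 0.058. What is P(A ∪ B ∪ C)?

0.903

Using inclusion–exclusion:
P(A ∪ B ∪ C) = 0.439 + 0.476 + 0.492 − 0.119 − 0.223 − 0.220 + 0.058 = 0.903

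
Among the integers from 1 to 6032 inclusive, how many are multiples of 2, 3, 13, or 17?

3016 + 2010 + 464 + 354 − 1005 − 232 − 177 − 154 − 118 − 27 + 77 + 59 + 13 + 9 − 4 = 4285

4285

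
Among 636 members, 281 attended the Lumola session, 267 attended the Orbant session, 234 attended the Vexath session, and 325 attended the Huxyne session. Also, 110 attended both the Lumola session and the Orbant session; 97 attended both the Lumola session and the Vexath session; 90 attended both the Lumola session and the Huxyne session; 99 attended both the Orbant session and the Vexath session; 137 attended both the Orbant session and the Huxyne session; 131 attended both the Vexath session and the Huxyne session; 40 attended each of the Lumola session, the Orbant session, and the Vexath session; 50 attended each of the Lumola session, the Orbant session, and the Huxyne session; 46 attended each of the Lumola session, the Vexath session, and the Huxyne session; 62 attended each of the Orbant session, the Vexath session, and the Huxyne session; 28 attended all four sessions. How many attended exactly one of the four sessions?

261

Using the inclusion–exclusion count for exactly one event:
|exactly one| = 281 + 267 + 234 + 325 − 2·110 − 2·97 − 2·90 − 2·99 − 2·137 − 2·131 + 3·40 + 3·50 + 3·46 + 3·62 − 4·28 = 261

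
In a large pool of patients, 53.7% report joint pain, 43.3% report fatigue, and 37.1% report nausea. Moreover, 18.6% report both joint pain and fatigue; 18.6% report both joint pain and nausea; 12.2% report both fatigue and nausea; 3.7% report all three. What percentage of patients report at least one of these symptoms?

Apply inclusion-exclusion:
P(union) = 53.7 + 43.3 + 37.1 − 18.6 − 18.6 − 12.2 + 3.7 = 88.4%

88.4%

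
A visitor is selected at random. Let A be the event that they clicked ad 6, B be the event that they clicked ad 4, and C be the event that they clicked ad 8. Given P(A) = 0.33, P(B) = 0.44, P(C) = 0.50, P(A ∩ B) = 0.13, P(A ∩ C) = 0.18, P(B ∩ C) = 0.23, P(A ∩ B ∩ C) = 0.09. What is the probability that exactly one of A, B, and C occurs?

0.46

By inclusion–exclusion (exactly-one form):
P(exactly one) = 0.33 + 0.44 + 0.50 − 2·0.13 − 2·0.18 − 2·0.23 + 3·0.09 = 0.46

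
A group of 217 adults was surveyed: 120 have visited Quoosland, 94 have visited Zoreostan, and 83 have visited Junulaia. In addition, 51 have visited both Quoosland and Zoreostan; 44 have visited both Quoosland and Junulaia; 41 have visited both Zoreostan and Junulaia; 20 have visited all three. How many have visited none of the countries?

36

Apply inclusion-exclusion:
|at least one| = 120 + 94 + 83 − 51 − 44 − 41 + 20 = 181
None: 217 − 181 = 36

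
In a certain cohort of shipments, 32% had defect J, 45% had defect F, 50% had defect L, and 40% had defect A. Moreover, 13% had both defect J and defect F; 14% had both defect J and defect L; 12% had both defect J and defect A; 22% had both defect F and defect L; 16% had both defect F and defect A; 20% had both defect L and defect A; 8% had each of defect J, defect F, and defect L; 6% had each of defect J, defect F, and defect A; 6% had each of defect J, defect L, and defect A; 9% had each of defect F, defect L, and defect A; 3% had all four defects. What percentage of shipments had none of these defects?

4%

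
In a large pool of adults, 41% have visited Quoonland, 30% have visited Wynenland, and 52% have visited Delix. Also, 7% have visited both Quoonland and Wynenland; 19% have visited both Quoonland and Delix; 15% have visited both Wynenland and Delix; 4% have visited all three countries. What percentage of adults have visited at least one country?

86%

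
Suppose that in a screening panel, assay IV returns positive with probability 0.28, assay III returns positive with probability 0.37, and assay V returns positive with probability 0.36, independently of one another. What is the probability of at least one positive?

P(none) = (1 − 0.28) × (1 − 0.37) × (1 − 0.36) = 0.72 × 0.63 × 0.64 = 0.290304
P(at least one) = 1 − 0.290304 = 0.709696

0.709696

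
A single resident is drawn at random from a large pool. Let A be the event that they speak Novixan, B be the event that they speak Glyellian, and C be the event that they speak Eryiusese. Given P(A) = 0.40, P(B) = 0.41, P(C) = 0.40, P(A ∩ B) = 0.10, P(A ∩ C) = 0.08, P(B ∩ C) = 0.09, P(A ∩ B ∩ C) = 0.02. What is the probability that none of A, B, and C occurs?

0.04

Using inclusion–exclusion:
P(A ∪ B ∪ C) = 0.40 + 0.41 + 0.40 − 0.10 − 0.08 − 0.09 + 0.02 = 0.96
P(none) = 1 − 0.96 = 0.04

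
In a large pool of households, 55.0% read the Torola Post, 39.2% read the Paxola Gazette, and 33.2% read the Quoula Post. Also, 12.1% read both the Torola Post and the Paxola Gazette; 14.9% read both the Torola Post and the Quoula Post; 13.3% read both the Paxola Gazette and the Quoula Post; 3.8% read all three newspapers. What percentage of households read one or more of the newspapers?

90.9%

P(union) = 55.0 + 39.2 + 33.2 − 12.1 − 14.9 − 13.3 + 3.8 = 90.9%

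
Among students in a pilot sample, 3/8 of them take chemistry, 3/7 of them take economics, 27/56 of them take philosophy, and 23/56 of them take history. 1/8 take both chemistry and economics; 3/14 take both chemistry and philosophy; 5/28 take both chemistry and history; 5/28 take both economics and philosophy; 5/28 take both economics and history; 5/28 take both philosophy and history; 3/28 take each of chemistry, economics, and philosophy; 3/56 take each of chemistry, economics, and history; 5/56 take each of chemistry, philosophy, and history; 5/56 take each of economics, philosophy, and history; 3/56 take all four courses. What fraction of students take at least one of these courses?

13/14

P(union) = 3/8 + 3/7 + 27/56 + 23/56 − 1/8 − 3/14 − 5/28 − 5/28 − 5/28 − 5/28 + 3/28 + 3/56 + 5/56 + 5/56 − 3/56 = 13/14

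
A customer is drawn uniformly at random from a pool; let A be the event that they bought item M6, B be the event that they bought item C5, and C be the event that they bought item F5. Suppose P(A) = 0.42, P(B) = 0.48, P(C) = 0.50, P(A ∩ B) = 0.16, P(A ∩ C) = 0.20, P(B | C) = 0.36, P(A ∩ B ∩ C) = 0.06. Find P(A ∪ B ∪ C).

0.92

P(B ∩ C) = P(C)·P(B|C) = 0.50 × 0.36 = 0.18
By inclusion–exclusion:
P(A ∪ B ∪ C) = 0.42 + 0.48 + 0.50 − 0.16 − 0.20 − 0.18 + 0.06 = 0.92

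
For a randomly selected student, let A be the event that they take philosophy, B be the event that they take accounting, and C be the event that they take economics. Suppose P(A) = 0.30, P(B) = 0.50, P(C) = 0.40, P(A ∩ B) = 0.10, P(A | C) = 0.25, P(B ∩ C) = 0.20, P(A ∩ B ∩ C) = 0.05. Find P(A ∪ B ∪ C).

0.85

P(A ∩ C) = P(C)·P(A|C) = 0.40 × 0.25 = 0.10
By inclusion–exclusion:
P(A ∪ B ∪ C) = 0.30 + 0.50 + 0.40 − 0.10 − 0.10 − 0.20 + 0.05 = 0.85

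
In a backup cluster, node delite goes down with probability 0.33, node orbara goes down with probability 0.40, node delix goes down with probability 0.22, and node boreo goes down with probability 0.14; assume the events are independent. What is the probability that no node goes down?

0.2696616

P(none) = (1 − 0.33) × (1 − 0.40) × (1 − 0.22) × (1 − 0.14) = 0.67 × 0.60 × 0.78 × 0.86 = 0.2696616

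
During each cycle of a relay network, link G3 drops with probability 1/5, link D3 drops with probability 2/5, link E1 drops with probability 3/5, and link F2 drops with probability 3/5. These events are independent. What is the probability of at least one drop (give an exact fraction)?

577/625

P(none) = (1 − 1/5) × (1 − 2/5) × (1 − 3/5) × (1 − 3/5) = 4/5 × 3/5 × 2/5 × 2/5 = 48/625
P(at least one) = 1 − 48/625 = 577/625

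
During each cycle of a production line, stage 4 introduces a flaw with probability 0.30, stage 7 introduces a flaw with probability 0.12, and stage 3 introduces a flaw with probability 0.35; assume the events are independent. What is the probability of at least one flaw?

0.5996

P(none) = (1 − 0.30) × (1 − 0.12) × (1 − 0.35) = 0.70 × 0.88 × 0.65 = 0.4004
P(at least one) = 1 − 0.4004 = 0.5996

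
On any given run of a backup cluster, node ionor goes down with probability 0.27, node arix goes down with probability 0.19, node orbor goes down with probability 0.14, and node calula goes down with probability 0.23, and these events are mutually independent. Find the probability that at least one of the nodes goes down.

0.60844114

Since the events are independent, P(none) is the product of the individual non-occurrence probabilities.
P(none) = (1 − 0.27) × (1 − 0.19) × (1 − 0.14) × (1 − 0.23) = 0.73 × 0.81 × 0.86 × 0.77 = 0.39155886
P(at least one) = 1 − 0.39155886 = 0.60844114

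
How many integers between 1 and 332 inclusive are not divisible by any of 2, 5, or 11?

121

By inclusion–exclusion:
⌊332/2⌋ + ⌊332/5⌋ + ⌊332/11⌋ − ⌊332/10⌋ − ⌊332/22⌋ − ⌊332/55⌋ + ⌊332/110⌋ = 166 + 66 + 30 − 33 − 15 − 6 + 3 = 211
332 − 211 = 121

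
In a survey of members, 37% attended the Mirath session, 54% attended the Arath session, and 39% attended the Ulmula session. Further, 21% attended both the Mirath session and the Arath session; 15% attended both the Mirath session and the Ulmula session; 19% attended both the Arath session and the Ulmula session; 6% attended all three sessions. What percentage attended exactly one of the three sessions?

P(exactly one) = 37 + 54 + 39 − 2·21 − 2·15 − 2·19 + 3·6 = 38%

38%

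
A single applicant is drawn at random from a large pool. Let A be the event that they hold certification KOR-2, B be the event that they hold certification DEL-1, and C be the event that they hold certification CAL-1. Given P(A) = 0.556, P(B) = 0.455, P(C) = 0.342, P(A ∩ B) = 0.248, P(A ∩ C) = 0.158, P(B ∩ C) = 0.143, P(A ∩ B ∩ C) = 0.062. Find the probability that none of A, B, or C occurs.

0.134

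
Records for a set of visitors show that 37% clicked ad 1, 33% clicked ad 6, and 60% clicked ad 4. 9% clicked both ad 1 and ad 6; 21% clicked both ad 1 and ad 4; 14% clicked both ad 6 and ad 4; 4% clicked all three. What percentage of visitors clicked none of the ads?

By inclusion–exclusion:
P(union) = 37 + 33 + 60 − 9 − 21 − 14 + 4 = 90%
P(none) = 100% − 90% = 10%

10%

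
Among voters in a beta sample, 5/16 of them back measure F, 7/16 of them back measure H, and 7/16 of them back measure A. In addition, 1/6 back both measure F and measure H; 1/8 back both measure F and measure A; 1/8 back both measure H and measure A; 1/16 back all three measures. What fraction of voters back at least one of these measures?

5/6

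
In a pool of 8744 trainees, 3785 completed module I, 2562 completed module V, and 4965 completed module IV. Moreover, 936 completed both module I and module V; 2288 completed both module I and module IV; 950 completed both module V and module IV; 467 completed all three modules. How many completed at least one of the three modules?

7605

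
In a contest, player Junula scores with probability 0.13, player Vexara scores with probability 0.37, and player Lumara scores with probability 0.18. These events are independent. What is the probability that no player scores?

0.449442

P(none) = (1 − 0.13) × (1 − 0.37) × (1 − 0.18) = 0.87 × 0.63 × 0.82 = 0.449442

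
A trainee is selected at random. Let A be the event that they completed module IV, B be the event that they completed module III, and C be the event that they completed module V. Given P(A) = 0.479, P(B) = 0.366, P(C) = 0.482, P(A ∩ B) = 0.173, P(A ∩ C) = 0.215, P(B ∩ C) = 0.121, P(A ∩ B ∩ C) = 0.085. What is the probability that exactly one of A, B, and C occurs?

P(exactly one) = 0.479 + 0.366 + 0.482 − 2·0.173 − 2·0.215 − 2·0.121 + 3·0.085 = 0.564

0.564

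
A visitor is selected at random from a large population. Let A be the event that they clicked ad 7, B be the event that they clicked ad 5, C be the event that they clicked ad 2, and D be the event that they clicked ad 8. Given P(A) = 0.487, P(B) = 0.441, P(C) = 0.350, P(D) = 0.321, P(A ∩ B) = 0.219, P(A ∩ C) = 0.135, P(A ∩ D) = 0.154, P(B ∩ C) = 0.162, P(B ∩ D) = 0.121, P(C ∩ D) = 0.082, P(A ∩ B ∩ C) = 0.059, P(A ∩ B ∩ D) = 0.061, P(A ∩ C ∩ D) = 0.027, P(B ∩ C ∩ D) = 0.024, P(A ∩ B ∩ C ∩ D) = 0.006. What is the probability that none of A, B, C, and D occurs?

P(A ∪ B ∪ C ∪ D) = 0.487 + 0.441 + 0.350 + 0.321 − 0.219 − 0.135 − 0.154 − 0.162 − 0.121 − 0.082 + 0.059 + 0.061 + 0.027 + 0.024 − 0.006 = 0.891
P(none) = 1 − 0.891 = 0.109

0.109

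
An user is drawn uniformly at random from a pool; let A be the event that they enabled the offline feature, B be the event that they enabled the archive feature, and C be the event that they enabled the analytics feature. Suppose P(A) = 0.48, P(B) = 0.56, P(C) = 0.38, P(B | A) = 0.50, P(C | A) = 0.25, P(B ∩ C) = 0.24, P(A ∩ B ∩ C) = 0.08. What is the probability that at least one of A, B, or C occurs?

0.90

P(A ∩ B) = P(A)·P(B|A) = 0.48 × 0.50 = 0.24
P(A ∩ C) = P(A)·P(C|A) = 0.48 × 0.25 = 0.12
By inclusion-exclusion,
P(A ∪ B ∪ C) = 0.48 + 0.56 + 0.38 − 0.24 − 0.12 − 0.24 + 0.08 = 0.90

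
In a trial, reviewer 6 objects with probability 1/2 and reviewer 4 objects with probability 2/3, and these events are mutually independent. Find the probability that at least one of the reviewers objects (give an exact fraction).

P(none) = (1 − 1/2) × (1 − 2/3) = 1/2 × 1/3 = 1/6
P(at least one) = 1 − 1/6 = 5/6

5/6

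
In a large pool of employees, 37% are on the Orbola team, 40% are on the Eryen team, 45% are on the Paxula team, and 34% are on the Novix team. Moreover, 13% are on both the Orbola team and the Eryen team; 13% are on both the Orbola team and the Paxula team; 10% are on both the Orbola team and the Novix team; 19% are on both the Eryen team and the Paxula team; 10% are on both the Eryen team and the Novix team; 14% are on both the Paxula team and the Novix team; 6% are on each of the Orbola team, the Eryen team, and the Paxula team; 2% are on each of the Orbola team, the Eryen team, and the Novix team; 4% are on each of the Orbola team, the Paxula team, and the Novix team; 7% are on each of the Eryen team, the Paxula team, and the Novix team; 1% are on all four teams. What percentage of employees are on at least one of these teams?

P(union) = 37 + 40 + 45 + 34 − 13 − 13 − 10 − 19 − 10 − 14 + 6 + 2 + 4 + 7 − 1 = 95%

95%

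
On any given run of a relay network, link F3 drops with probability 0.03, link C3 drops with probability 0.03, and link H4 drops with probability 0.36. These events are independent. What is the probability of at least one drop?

0.397824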